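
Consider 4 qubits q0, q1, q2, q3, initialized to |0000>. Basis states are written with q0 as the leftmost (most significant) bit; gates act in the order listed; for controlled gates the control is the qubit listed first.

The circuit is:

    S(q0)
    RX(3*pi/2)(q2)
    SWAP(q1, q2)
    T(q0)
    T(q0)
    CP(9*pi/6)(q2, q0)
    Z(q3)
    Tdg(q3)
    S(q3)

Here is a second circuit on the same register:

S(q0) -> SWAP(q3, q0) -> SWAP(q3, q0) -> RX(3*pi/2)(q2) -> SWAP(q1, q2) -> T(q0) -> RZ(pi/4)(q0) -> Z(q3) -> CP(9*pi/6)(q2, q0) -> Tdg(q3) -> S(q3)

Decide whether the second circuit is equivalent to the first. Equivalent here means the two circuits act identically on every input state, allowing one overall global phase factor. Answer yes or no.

Yes, they are equivalent — the unitaries differ by at most a global phase.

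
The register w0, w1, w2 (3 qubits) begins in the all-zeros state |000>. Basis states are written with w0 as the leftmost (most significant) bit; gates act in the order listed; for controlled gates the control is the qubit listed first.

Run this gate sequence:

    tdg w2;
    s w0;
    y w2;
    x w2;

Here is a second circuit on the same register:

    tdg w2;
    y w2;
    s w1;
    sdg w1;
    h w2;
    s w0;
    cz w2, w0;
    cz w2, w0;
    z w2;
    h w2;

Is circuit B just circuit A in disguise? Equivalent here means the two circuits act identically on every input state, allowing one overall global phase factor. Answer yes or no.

Yes — the two circuits implement the same unitary up to a global phase.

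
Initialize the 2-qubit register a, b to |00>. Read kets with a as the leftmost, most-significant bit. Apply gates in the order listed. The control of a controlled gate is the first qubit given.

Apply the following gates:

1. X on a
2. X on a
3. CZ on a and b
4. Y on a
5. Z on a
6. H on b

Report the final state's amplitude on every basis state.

The resulting statevector has amplitude 0 on |00>, 0 on |01>, -sqrt(2)*I/2 on |10>, -sqrt(2)*I/2 on |11>.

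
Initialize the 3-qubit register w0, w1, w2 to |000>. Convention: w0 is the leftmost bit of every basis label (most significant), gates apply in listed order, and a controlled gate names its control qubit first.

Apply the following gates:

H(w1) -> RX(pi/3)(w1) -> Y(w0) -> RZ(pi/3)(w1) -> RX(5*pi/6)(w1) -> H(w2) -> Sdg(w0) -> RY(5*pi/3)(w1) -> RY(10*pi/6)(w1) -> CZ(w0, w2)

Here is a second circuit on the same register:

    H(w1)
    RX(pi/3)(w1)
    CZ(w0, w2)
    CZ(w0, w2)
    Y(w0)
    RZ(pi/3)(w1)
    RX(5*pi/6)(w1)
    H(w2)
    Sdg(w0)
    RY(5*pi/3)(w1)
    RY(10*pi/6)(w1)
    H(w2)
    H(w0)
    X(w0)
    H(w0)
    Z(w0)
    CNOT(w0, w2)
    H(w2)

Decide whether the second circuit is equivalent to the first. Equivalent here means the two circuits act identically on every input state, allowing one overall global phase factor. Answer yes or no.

Yes — the two circuits implement the same unitary up to a global phase.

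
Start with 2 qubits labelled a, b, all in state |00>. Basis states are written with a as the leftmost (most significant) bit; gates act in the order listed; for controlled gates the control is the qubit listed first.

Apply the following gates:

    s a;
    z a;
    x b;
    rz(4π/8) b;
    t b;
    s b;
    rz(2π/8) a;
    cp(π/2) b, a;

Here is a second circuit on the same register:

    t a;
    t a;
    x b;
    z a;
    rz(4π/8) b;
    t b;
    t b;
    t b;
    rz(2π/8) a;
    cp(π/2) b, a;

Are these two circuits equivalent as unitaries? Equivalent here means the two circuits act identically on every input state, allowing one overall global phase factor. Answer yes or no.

Yes, they are equivalent — the unitaries differ by at most a global phase.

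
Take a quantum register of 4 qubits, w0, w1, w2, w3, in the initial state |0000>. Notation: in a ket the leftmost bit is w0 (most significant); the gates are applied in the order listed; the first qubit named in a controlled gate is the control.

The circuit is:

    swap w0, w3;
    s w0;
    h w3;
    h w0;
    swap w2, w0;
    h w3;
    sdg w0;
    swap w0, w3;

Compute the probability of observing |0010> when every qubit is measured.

The probability of measuring |0010> is 1/2.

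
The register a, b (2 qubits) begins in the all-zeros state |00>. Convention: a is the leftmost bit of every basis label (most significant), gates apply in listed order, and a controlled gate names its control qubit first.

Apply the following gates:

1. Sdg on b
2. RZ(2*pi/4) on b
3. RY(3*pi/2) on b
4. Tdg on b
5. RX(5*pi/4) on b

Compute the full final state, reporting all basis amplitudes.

After the circuit, the state carries amplitude sqrt(2)*(-sqrt(sqrt(2) + 2) - sqrt(2 - sqrt(2))*exp(3*I*pi/4))/4 on |00>, sqrt(2)*I*sqrt(2 - sqrt(2))/4 + sqrt(2)*sqrt(sqrt(2) + 2)*exp(I*pi/4)/4 on |01>, 0 on |10>, 0 on |11>.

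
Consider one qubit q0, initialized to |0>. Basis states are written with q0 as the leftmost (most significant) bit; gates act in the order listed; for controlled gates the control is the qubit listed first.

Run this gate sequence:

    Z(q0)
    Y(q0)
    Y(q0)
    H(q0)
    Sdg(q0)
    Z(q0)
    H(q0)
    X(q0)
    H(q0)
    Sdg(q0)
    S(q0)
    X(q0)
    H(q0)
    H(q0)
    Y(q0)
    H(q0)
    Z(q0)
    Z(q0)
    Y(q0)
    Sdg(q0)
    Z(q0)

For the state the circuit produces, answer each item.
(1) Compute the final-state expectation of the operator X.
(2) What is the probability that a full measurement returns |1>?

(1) The expectation value of X is 1.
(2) Outcome |1> occurs with probability 1/2.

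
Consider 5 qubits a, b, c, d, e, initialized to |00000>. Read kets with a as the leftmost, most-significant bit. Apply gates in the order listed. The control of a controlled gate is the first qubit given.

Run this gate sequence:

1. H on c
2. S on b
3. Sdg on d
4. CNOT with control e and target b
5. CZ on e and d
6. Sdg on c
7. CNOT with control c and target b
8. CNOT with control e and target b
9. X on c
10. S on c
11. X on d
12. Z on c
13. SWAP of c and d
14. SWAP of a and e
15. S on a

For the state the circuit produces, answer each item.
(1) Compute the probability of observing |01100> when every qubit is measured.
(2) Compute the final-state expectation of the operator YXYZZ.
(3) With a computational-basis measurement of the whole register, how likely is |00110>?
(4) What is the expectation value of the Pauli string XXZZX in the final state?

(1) Outcome |01100> occurs with probability 1/2.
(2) The observable YXYZZ averages to 0.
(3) A full measurement returns |00110> with probability 1/2.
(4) The expectation value of XXZZX is 0.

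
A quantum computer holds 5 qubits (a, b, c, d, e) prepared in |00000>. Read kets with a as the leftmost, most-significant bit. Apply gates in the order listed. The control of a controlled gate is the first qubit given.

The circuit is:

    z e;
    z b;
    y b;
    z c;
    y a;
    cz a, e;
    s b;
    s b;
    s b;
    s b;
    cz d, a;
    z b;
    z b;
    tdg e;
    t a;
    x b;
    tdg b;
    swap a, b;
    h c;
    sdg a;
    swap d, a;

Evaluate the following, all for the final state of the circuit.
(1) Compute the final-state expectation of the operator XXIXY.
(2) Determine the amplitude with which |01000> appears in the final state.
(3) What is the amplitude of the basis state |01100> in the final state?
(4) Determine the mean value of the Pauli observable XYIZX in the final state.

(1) The expectation value of XXIXY is 0. Key observation: gates 7-10 undo each other exactly, leaving only the rest of the circuit to track.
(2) The final state's coefficient on |01000> equals -sqrt(2)*exp(I*pi/4)/2.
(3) The final state's coefficient on |01100> equals -sqrt(2)*exp(I*pi/4)/2.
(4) The observable XYIZX averages to 0.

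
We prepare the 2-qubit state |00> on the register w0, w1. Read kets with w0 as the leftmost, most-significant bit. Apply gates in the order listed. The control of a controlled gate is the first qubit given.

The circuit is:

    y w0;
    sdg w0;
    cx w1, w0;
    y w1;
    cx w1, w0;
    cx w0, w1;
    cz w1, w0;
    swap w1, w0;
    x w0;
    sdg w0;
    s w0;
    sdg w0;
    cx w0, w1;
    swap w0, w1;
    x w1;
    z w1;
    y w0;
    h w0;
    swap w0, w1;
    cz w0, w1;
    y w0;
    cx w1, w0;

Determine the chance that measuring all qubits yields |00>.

A full measurement returns |00> with probability 1/2.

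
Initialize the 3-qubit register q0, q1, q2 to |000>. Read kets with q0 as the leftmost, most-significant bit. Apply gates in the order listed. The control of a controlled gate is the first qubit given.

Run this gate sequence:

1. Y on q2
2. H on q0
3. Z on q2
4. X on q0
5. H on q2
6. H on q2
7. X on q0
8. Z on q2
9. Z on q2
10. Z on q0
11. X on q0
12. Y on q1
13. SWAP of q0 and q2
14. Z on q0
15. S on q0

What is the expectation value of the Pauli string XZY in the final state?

The expectation value of XZY is 0. Key observation: the block from step 3 through step 8 cancels to the identity and can be dropped.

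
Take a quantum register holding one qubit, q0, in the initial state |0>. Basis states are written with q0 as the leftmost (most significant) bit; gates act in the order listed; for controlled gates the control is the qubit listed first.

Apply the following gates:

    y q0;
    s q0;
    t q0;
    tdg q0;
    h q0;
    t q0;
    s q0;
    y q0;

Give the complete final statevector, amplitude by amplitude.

The resulting statevector has amplitude sqrt(2)*exp(I*pi/4)/2 on |0>, -sqrt(2)*I/2 on |1>.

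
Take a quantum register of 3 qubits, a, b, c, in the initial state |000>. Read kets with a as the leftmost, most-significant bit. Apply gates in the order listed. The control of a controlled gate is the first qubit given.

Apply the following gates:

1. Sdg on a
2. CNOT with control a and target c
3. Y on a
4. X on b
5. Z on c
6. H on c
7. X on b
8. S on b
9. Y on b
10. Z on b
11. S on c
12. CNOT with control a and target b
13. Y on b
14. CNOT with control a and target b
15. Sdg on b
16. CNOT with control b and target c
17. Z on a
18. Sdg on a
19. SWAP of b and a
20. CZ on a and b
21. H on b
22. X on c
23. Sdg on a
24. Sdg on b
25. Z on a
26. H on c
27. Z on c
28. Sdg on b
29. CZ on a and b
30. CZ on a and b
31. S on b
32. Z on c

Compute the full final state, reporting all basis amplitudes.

The resulting statevector has amplitude sqrt(2)*(-1 - I)/4 on |000>, sqrt(2)*(1 - I)/4 on |001>, sqrt(2)*(1 - I)/4 on |010>, sqrt(2)*(1 + I)/4 on |011>, 0 on |100>, 0 on |101>, 0 on |110>, 0 on |111>. Key observation: gates 27-32 undo each other exactly, leaving only the rest of the circuit to track.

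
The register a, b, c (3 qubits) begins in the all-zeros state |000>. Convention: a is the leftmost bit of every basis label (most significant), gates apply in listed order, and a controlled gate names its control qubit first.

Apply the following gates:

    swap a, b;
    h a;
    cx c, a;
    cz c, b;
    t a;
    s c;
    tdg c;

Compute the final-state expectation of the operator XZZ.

The observable XZZ averages to sqrt(2)/2.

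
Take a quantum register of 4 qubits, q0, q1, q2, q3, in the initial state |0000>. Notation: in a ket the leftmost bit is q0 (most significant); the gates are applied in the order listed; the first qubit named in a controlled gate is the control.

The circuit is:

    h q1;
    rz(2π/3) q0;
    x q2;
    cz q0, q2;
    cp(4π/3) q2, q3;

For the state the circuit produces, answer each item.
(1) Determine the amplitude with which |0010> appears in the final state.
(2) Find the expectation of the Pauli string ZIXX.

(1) The final state's coefficient on |0010> equals -sqrt(2)*exp(2*I*pi/3)/2.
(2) In the final state, ZIXX has expectation 0.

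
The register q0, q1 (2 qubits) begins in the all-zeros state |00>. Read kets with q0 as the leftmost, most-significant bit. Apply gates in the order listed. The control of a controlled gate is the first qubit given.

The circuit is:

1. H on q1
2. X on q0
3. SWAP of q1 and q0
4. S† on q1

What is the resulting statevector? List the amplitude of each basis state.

The resulting statevector has amplitude 0 on |00>, -sqrt(2)*I/2 on |01>, 0 on |10>, -sqrt(2)*I/2 on |11>.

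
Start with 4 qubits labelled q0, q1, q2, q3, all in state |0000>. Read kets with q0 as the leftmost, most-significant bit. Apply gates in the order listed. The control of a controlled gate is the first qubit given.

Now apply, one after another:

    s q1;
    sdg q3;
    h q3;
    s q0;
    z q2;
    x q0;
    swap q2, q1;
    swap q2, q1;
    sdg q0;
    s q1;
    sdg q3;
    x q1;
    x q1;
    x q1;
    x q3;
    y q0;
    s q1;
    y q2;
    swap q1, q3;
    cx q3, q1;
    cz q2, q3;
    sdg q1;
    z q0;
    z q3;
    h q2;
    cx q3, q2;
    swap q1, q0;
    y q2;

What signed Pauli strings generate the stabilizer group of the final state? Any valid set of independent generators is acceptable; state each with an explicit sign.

One valid set of independent stabilizer generators is -XIII, +IIXI, +IZII, -IIIZ (any independent generating set of the same group is equally correct). Key observation: gates 13-14 undo each other exactly, leaving only the rest of the circuit to track.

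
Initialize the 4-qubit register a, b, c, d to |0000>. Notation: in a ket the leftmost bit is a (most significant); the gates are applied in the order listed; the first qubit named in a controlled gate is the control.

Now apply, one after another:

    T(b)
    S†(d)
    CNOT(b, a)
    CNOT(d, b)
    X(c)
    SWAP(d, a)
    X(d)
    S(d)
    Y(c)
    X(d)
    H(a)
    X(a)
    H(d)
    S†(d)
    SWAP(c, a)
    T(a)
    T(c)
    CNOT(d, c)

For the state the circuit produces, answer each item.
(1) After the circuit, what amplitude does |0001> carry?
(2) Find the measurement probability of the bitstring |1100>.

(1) The amplitude on |0001> is -exp(3*I*pi/4)/2.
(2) Outcome |1100> occurs with probability 0.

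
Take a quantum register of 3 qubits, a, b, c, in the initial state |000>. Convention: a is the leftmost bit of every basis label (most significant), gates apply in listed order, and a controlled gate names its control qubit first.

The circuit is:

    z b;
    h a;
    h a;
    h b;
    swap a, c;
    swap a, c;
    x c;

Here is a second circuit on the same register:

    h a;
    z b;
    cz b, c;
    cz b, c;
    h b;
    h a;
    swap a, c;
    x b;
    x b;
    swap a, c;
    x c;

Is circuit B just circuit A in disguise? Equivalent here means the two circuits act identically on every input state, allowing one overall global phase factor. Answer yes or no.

Yes, they are equivalent — the unitaries differ by at most a global phase.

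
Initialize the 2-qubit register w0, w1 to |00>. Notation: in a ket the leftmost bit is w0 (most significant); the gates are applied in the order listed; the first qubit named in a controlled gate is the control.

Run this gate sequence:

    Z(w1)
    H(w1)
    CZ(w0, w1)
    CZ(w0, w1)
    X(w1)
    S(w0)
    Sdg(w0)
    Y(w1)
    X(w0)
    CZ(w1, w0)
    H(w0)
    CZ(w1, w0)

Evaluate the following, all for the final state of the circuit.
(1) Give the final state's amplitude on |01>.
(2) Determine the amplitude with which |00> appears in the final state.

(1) The amplitude on |01> is -I/2.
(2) |00> carries amplitude -I/2 in the final state.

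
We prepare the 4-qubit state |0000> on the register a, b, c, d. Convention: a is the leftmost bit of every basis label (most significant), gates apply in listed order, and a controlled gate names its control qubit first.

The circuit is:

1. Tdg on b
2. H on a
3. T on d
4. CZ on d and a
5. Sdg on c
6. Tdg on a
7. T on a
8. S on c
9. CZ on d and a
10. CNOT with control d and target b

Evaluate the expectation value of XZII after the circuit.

The expectation value of XZII is 1. Key observation: gates 4-9 undo each other exactly, leaving only the rest of the circuit to track.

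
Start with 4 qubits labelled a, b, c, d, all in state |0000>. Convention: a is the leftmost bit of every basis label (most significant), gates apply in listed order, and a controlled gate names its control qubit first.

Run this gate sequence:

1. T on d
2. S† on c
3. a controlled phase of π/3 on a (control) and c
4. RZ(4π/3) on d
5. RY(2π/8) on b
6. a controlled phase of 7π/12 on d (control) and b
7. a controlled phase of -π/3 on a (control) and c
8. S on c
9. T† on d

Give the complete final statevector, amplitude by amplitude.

The final amplitudes are -sqrt(sqrt(2) + 2)*exp(I*pi/3)/2 on |0000>, -sqrt(2 - sqrt(2))*exp(I*pi/3)/2 on |0100>, and 0 on every other basis state.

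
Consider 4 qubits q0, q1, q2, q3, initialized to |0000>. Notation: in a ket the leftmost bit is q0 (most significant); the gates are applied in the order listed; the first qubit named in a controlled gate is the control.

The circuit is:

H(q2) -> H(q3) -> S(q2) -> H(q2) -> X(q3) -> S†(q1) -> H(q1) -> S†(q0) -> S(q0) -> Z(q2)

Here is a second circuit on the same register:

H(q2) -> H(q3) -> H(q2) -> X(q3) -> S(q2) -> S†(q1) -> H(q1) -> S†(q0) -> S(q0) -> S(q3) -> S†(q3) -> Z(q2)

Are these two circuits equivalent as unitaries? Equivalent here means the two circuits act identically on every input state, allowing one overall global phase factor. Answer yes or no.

No: there is an input state on which the two circuits produce genuinely different outputs (not merely differing by a phase).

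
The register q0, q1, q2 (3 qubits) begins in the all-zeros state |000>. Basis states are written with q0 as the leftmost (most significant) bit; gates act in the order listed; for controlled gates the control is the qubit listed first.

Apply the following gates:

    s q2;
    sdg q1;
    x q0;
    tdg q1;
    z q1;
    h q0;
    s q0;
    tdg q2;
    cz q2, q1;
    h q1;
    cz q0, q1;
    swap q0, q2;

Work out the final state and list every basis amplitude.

The final amplitudes are 1/2 on |000>, -I/2 on |001>, 1/2 on |010>, I/2 on |011>, 0 on |100>, 0 on |101>, 0 on |110>, 0 on |111>.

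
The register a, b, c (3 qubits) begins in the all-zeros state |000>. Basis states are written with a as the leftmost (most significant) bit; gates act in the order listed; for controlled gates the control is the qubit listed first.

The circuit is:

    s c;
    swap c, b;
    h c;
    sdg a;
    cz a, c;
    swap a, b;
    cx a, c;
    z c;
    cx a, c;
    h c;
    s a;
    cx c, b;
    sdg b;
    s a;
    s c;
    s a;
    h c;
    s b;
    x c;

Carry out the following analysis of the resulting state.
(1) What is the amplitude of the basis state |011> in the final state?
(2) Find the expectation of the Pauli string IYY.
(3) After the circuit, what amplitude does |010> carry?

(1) The amplitude on |011> is sqrt(2)*I/2.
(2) The observable IYY averages to 0.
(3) The final state's coefficient on |010> equals -sqrt(2)*I/2.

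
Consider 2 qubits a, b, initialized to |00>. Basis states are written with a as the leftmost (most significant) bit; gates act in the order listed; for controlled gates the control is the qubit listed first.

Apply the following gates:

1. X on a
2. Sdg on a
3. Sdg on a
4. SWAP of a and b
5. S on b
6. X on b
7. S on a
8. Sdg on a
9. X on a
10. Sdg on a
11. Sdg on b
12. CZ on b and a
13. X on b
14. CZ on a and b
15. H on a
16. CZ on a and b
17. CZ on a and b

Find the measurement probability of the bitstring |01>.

Outcome |01> occurs with probability 1/2. Key observation: steps 7-8 multiply out to the identity, so the circuit reduces to the remaining gates.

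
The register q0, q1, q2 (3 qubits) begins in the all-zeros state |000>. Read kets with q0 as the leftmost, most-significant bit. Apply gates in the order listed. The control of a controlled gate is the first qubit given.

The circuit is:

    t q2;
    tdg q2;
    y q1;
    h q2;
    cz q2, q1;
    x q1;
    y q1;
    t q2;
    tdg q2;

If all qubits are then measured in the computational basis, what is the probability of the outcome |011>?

The probability of measuring |011> is 1/2.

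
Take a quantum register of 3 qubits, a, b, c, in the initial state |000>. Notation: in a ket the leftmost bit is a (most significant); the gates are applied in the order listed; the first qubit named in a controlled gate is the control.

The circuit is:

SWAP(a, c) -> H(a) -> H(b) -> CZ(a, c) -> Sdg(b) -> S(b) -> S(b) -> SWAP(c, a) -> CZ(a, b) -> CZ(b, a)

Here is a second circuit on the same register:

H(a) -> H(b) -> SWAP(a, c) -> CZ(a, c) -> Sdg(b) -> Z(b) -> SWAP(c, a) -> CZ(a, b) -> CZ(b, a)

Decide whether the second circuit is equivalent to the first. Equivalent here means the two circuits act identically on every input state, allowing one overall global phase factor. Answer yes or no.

No, they are not equivalent — no single phase factor reconciles the two unitaries.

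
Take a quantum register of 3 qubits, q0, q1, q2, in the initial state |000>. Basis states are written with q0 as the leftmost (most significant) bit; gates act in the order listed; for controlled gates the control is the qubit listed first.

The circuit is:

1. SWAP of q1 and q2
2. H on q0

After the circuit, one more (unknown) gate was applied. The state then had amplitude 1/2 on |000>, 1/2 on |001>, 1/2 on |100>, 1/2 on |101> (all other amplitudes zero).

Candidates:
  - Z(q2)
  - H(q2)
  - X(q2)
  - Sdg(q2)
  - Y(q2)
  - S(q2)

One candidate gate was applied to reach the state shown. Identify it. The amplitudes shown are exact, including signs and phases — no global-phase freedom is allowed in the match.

It was H(q2) that produced the state shown.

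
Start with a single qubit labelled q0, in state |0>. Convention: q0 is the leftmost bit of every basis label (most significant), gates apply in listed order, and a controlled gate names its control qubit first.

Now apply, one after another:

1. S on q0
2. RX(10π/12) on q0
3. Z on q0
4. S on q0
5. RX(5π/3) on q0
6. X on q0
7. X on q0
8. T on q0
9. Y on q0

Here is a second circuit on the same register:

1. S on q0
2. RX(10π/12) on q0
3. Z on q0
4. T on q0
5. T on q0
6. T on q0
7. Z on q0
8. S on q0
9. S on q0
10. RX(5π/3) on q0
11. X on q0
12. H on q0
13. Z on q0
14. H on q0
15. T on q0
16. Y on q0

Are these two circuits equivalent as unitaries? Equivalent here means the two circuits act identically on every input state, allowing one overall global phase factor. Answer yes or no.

No — the two circuits implement different unitaries, even allowing a global phase.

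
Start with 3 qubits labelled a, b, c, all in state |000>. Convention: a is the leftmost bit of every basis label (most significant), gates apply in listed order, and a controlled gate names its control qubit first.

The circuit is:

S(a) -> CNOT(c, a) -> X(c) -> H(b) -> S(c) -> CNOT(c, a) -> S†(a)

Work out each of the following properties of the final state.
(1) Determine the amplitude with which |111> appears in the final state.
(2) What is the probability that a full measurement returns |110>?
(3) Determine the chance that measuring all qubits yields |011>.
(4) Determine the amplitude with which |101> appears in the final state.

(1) |111> carries amplitude sqrt(2)/2 in the final state.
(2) Outcome |110> occurs with probability 0.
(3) Outcome |011> occurs with probability 0.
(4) |101> carries amplitude sqrt(2)/2 in the final state.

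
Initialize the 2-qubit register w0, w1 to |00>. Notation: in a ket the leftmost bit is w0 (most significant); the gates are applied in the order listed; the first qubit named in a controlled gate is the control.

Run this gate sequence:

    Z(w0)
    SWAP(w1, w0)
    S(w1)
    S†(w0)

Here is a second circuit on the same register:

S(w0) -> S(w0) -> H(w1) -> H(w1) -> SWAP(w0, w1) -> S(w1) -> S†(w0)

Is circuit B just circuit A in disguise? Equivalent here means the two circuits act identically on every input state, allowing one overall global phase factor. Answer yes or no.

Yes, they are equivalent — the unitaries differ by at most a global phase.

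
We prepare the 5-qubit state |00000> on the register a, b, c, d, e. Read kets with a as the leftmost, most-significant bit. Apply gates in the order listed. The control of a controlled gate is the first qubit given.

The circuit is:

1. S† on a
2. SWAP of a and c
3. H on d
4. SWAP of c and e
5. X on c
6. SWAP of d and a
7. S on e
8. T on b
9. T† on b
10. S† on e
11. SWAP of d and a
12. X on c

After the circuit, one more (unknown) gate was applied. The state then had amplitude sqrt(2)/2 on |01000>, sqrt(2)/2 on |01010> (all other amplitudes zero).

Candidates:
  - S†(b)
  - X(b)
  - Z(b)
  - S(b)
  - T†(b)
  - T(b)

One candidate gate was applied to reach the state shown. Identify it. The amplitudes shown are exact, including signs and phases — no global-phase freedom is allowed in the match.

The applied gate was X(b). Key observation: the block from step 5 through step 12 cancels to the identity and can be dropped.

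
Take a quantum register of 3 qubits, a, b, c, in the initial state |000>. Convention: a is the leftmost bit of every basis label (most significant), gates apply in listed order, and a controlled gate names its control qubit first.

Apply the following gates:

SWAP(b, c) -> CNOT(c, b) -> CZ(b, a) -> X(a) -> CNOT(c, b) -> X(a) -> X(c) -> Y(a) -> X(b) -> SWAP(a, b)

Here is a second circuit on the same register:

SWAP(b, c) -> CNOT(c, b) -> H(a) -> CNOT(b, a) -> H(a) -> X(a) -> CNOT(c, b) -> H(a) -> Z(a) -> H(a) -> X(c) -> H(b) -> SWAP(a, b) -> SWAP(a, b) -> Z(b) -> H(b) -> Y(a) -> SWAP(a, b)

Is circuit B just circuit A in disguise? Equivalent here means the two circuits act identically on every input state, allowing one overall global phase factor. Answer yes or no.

Yes, they are equivalent — the unitaries differ by at most a global phase.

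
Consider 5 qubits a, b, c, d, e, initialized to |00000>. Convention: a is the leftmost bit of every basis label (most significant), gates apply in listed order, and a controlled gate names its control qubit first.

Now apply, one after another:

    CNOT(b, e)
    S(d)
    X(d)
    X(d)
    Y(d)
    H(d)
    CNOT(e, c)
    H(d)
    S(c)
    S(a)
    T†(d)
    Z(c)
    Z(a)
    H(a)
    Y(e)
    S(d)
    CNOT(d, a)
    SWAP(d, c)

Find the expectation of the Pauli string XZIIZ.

In the final state, XZIIZ has expectation -1.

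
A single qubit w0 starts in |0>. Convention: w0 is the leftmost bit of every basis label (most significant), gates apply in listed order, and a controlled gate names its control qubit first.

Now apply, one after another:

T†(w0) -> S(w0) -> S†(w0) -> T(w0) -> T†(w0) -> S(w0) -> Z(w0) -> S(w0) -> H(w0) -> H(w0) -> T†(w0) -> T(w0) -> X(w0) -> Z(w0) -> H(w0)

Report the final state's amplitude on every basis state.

The final amplitudes are -sqrt(2)/2 on |0>, sqrt(2)/2 on |1>.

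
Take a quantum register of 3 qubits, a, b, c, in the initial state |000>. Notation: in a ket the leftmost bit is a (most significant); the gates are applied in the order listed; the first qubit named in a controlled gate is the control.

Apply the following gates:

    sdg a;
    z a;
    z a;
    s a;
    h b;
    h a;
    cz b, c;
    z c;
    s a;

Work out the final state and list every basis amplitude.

The final amplitudes are 1/2 on |000>, 0 on |001>, 1/2 on |010>, 0 on |011>, I/2 on |100>, 0 on |101>, I/2 on |110>, 0 on |111>. Key observation: gates 1-4 undo each other exactly, leaving only the rest of the circuit to track.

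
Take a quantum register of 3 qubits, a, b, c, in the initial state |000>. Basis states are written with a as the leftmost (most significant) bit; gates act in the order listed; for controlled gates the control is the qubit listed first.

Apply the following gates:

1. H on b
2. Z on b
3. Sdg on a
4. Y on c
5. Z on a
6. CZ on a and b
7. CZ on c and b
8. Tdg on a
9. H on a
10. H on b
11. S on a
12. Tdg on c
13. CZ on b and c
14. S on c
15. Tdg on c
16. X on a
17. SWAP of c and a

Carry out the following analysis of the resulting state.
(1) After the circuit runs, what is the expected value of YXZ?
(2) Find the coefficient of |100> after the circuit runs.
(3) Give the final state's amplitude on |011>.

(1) In the final state, YXZ has expectation 0.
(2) The amplitude on |100> is -sqrt(2)/2.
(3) The final state's coefficient on |011> equals 0.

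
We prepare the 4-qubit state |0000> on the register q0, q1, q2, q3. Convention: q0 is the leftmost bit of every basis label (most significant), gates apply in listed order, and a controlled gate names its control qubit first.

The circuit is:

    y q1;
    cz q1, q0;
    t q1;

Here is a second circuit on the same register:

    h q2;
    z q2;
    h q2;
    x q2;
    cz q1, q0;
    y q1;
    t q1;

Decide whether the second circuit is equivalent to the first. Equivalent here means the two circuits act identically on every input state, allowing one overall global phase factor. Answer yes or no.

No, they are not equivalent — no single phase factor reconciles the two unitaries.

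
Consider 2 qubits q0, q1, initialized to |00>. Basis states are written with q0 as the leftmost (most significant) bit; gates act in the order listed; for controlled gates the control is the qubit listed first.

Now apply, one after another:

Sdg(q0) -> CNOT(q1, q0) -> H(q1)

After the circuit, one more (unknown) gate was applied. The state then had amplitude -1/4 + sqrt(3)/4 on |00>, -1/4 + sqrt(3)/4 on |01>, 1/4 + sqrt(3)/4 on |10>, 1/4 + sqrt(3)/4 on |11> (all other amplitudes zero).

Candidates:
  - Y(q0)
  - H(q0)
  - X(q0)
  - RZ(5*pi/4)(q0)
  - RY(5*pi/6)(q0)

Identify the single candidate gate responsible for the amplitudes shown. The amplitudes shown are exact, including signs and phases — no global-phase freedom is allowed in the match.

The unique candidate consistent with the amplitudes is RY(5*pi/6)(q0).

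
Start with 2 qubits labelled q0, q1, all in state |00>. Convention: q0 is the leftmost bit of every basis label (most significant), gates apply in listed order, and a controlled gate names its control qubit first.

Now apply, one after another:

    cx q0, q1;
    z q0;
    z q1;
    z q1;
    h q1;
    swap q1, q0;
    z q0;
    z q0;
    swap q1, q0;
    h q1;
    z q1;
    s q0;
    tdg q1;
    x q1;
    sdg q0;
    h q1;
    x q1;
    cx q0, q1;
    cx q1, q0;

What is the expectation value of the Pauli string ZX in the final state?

The observable ZX averages to 0. Key observation: gates 4-11 undo each other exactly, leaving only the rest of the circuit to track.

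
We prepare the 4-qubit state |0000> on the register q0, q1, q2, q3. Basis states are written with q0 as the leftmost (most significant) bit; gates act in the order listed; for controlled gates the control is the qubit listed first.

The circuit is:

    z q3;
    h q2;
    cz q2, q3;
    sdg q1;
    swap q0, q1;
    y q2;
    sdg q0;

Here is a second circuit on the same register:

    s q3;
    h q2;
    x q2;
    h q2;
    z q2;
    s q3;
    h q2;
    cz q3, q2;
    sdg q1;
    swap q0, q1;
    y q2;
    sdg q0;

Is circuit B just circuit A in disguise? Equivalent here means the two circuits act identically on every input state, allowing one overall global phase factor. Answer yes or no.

Yes: on every input state the two circuits agree up to one overall phase factor.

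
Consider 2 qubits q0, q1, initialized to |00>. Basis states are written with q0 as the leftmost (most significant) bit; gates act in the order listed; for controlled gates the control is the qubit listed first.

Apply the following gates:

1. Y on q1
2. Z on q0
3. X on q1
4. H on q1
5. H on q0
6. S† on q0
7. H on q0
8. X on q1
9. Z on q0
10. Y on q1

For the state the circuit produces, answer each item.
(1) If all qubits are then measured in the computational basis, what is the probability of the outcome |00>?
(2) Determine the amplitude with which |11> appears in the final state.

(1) A full measurement returns |00> with probability 1/4.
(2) |11> carries amplitude sqrt(2)*(1 + I)/4 in the final state.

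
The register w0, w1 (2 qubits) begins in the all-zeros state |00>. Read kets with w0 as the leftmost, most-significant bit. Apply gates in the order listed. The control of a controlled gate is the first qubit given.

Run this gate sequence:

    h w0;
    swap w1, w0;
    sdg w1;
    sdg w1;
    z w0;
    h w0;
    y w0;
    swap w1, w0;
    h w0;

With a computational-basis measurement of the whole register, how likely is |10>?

A full measurement returns |10> with probability 1/2.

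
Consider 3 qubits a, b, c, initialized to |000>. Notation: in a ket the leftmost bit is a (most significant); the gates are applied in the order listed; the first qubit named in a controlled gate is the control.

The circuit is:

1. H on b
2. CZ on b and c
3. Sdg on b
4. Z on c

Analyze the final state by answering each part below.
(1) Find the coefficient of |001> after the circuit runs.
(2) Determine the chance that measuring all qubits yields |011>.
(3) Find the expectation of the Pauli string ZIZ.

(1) The amplitude on |001> is 0.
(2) Outcome |011> occurs with probability 0.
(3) The observable ZIZ averages to 1.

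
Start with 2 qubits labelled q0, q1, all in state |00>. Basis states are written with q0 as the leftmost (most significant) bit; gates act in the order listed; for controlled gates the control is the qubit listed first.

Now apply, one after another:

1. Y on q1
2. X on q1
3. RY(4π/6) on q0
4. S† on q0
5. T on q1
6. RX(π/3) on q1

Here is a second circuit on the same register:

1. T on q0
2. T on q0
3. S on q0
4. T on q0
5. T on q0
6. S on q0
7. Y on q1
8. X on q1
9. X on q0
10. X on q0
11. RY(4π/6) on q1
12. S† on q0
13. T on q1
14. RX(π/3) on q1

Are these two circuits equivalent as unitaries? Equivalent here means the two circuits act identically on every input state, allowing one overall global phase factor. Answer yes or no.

No: there is an input state on which the two circuits produce genuinely different outputs (not merely differing by a phase).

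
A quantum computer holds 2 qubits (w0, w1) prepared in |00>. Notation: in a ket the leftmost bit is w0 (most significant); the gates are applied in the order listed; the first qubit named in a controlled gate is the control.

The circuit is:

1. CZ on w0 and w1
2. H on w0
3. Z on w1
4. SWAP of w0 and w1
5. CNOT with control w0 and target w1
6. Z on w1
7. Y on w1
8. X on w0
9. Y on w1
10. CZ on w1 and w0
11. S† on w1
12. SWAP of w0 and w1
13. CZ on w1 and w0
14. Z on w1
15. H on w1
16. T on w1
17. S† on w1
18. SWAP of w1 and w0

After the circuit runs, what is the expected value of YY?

The expectation value of YY is sqrt(2)/2.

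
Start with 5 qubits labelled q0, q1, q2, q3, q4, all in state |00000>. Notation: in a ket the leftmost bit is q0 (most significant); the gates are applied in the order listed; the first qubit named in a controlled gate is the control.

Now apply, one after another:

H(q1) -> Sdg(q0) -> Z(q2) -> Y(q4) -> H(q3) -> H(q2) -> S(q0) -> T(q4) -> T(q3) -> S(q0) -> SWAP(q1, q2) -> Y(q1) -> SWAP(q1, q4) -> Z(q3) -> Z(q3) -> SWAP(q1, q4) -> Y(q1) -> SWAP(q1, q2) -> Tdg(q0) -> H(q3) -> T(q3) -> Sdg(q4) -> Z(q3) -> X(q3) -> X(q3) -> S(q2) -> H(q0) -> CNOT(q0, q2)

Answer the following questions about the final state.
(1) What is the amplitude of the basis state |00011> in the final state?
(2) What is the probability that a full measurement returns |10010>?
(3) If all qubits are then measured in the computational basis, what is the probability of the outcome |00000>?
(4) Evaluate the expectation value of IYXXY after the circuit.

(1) The amplitude on |00011> is sqrt(2)*(-I + exp(3*I*pi/4))/8.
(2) Outcome |10010> occurs with probability 0.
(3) A full measurement returns |00000> with probability 0.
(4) The observable IYXXY averages to 0.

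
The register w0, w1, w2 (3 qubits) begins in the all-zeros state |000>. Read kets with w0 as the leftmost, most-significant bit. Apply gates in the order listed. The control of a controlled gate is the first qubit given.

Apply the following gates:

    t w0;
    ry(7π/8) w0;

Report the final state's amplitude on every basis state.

After the circuit, the state carries amplitude cos(7*pi/16) on |000>, sin(7*pi/16) on |100>, and 0 on every other basis state.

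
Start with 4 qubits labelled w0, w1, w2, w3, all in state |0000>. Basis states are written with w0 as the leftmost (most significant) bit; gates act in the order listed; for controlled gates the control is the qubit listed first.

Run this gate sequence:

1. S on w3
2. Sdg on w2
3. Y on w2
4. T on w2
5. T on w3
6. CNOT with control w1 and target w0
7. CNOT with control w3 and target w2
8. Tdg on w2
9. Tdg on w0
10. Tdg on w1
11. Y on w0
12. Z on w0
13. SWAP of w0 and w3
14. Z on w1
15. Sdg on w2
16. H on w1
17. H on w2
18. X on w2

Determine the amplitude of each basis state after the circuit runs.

The final amplitudes are I/2 on |0001>, -I/2 on |0011>, I/2 on |0101>, -I/2 on |0111>, and 0 on every other basis state.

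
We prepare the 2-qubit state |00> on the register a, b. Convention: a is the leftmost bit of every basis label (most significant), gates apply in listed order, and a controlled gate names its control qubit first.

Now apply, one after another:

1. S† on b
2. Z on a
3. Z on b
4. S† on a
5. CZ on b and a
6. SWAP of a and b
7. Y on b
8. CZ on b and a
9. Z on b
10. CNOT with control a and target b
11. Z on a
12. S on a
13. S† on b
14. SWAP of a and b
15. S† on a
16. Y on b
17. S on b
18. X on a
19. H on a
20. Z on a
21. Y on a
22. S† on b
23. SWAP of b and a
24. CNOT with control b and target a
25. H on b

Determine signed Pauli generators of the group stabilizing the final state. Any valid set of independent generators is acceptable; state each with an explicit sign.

The stabilizer group can be generated by +XZ, -ZX, among other valid generating sets.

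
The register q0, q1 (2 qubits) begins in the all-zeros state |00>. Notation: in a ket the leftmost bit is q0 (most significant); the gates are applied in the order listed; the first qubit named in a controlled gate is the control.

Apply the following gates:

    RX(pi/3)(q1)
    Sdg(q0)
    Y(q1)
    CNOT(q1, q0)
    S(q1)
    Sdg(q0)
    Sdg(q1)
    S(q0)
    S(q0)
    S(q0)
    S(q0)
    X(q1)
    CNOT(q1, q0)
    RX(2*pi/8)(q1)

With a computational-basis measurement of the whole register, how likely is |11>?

A full measurement returns |11> with probability 1/2 - sqrt(2)/8. Key observation: steps 8-11 multiply out to the identity, so the circuit reduces to the remaining gates.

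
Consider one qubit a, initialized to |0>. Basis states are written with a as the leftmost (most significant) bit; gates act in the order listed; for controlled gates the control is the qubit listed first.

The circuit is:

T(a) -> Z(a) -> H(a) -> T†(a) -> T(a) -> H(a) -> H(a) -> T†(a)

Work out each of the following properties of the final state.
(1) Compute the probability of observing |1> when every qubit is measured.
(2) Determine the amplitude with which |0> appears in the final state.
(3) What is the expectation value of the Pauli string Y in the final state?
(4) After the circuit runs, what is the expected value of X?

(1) Outcome |1> occurs with probability 1/2.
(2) The amplitude on |0> is sqrt(2)/2.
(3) The observable Y averages to -sqrt(2)/2.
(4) In the final state, X has expectation sqrt(2)/2.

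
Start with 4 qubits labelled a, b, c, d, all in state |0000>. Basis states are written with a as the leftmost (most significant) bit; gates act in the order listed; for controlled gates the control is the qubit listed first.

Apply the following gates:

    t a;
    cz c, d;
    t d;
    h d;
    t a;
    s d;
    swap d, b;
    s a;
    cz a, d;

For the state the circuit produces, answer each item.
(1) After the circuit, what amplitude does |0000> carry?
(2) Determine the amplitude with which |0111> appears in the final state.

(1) The amplitude on |0000> is sqrt(2)/2.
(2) The final state's coefficient on |0111> equals 0.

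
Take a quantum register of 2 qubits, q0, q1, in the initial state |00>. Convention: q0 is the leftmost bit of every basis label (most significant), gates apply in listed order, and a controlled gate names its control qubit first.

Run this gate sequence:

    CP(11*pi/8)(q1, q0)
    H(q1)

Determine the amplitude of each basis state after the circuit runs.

The final amplitudes are sqrt(2)/2 on |00>, sqrt(2)/2 on |01>, 0 on |10>, 0 on |11>.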